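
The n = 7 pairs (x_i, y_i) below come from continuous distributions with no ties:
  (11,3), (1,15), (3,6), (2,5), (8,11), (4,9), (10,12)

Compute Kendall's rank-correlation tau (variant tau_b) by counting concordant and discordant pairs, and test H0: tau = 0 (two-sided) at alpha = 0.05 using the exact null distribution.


Step 1: Enumerate the 21 unordered pairs (i,j) with i<j and classify each by sign(x_j-x_i) * sign(y_j-y_i).
  (1,2):dx=-10,dy=+12->D; (1,3):dx=-8,dy=+3->D; (1,4):dx=-9,dy=+2->D; (1,5):dx=-3,dy=+8->D
  (1,6):dx=-7,dy=+6->D; (1,7):dx=-1,dy=+9->D; (2,3):dx=+2,dy=-9->D; (2,4):dx=+1,dy=-10->D
  (2,5):dx=+7,dy=-4->D; (2,6):dx=+3,dy=-6->D; (2,7):dx=+9,dy=-3->D; (3,4):dx=-1,dy=-1->C
  (3,5):dx=+5,dy=+5->C; (3,6):dx=+1,dy=+3->C; (3,7):dx=+7,dy=+6->C; (4,5):dx=+6,dy=+6->C
  (4,6):dx=+2,dy=+4->C; (4,7):dx=+8,dy=+7->C; (5,6):dx=-4,dy=-2->C; (5,7):dx=+2,dy=+1->C
  (6,7):dx=+6,dy=+3->C
Step 2: C = 10, D = 11, total pairs = 21.
Step 3: tau = (C - D)/(n(n-1)/2) = (10 - 11)/21 = -0.047619.
Step 4: Exact two-sided p-value (enumerate n! = 5040 permutations of y under H0): p = 1.000000.
Step 5: alpha = 0.05. fail to reject H0.

tau_b = -0.0476 (C=10, D=11), p = 1.000000, fail to reject H0.


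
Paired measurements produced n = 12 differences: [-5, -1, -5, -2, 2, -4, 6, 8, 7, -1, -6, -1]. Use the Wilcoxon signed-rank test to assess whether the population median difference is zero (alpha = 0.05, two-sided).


Step 1: Drop any zero differences (none here) and take |d_i|.
|d| = [5, 1, 5, 2, 2, 4, 6, 8, 7, 1, 6, 1]
Step 2: Midrank |d_i| (ties get averaged ranks).
ranks: |5|->7.5, |1|->2, |5|->7.5, |2|->4.5, |2|->4.5, |4|->6, |6|->9.5, |8|->12, |7|->11, |1|->2, |6|->9.5, |1|->2
Step 3: Attach original signs; sum ranks with positive sign and with negative sign.
W+ = 4.5 + 9.5 + 12 + 11 = 37
W- = 7.5 + 2 + 7.5 + 4.5 + 6 + 2 + 9.5 + 2 = 41
(Check: W+ + W- = 78 should equal n(n+1)/2 = 78.)
Step 4: Test statistic W = min(W+, W-) = 37.
Step 5: Ties in |d|, so use the tie-corrected normal approximation.
        E[W] = n(n+1)/4 = 12*13/4 = 39.
        Tie groups: |d|=1 (t=3), |d|=2 (t=2), |d|=5 (t=2), |d|=6 (t=2); sum(t^3 - t) = 42.
        Var[W] = n(n+1)(2n+1)/24 - sum(t^3-t)/48 = 3900/24 - 42/48 = 161.625.
        z = (W - E[W]) / sqrt(Var[W]) = (37 - 39) / 12.7132 = -0.1573.
        Two-sided p = 2*Phi(z) = 0.874995.
Step 6: alpha = 0.05. fail to reject H0.

W+ = 37, W- = 41, W = min = 37, p = 0.874995, fail to reject H0.


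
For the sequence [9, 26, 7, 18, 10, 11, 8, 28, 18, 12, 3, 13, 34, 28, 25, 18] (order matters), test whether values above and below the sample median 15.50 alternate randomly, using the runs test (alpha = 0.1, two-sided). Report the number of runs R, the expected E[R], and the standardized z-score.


Step 1: Compute median = 15.50; label A = above, B = below.
Labels in order: BABABBBAABBBAAAA  (n_A = 8, n_B = 8)
Step 2: Count runs R = 8.
Step 3: Under H0 (random ordering), E[R] = 2*n_A*n_B/(n_A+n_B) + 1 = 2*8*8/16 + 1 = 9.0000.
        Var[R] = 2*n_A*n_B*(2*n_A*n_B - n_A - n_B) / ((n_A+n_B)^2 * (n_A+n_B-1)) = 14336/3840 = 3.7333.
        SD[R] = 1.9322.
Step 4: Continuity-corrected z = (R + 0.5 - E[R]) / SD[R] = (8 + 0.5 - 9.0000) / 1.9322 = -0.2588.
Step 5: Two-sided p-value via normal approximation = 2*(1 - Phi(|z|)) = 0.795809.
Step 6: alpha = 0.1. fail to reject H0.

R = 8, z = -0.2588, p = 0.795809, fail to reject H0.


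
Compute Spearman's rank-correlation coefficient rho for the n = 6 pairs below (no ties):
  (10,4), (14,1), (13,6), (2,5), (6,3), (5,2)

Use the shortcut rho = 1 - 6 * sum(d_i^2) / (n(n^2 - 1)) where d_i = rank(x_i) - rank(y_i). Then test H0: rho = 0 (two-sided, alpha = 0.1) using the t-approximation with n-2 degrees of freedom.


Step 1: Rank x and y separately (midranks; no ties here).
rank(x): 10->4, 14->6, 13->5, 2->1, 6->3, 5->2
rank(y): 4->4, 1->1, 6->6, 5->5, 3->3, 2->2
Step 2: d_i = R_x(i) - R_y(i); compute d_i^2.
  (4-4)^2=0, (6-1)^2=25, (5-6)^2=1, (1-5)^2=16, (3-3)^2=0, (2-2)^2=0
sum(d^2) = 42.
Step 3: rho = 1 - 6*42 / (6*(6^2 - 1)) = 1 - 252/210 = -0.200000.
Step 4: Under H0, t = rho * sqrt((n-2)/(1-rho^2)) = -0.4082 ~ t(4).
Step 5: Two-sided p-value from the t-distribution with 4 df = 0.704000.
Step 6: alpha = 0.1. fail to reject H0.

rho = -0.2000, p = 0.704000, fail to reject H0 at alpha = 0.1.


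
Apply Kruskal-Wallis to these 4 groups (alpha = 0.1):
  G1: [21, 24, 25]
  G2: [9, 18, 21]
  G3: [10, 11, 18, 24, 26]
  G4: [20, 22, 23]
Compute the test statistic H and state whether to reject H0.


Step 1: Combine all N = 14 observations and assign midranks.
sorted (value, group, rank): (9,G2,1), (10,G3,2), (11,G3,3), (18,G2,4.5), (18,G3,4.5), (20,G4,6), (21,G1,7.5), (21,G2,7.5), (22,G4,9), (23,G4,10), (24,G1,11.5), (24,G3,11.5), (25,G1,13), (26,G3,14)
Step 2: Sum ranks within each group.
R_1 = 32 (n_1 = 3)
R_2 = 13 (n_2 = 3)
R_3 = 35 (n_3 = 5)
R_4 = 25 (n_4 = 3)
Step 3: H = 12/(N(N+1)) * sum(R_i^2/n_i) - 3(N+1)
     = 12/(14*15) * (32^2/3 + 13^2/3 + 35^2/5 + 25^2/3) - 3*15
     = 0.057143 * 851 - 45
     = 3.628571.
Step 4: Ties present; correction factor C = 1 - 18/(14^3 - 14) = 0.993407. Corrected H = 3.628571 / 0.993407 = 3.652655.
Step 5: Under H0, H ~ chi^2(3); p-value = 0.301496.
Step 6: alpha = 0.1. fail to reject H0.

H = 3.6527, df = 3, p = 0.301496, fail to reject H0.


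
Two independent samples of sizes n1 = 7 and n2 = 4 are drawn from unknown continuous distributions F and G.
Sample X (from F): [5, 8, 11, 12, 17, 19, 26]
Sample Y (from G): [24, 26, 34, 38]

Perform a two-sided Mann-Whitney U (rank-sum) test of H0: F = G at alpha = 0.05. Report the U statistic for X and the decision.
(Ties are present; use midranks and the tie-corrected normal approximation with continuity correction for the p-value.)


Step 1: Combine and sort all 11 observations; assign midranks.
sorted (value, group): (5,X), (8,X), (11,X), (12,X), (17,X), (19,X), (24,Y), (26,X), (26,Y), (34,Y), (38,Y)
ranks: 5->1, 8->2, 11->3, 12->4, 17->5, 19->6, 24->7, 26->8.5, 26->8.5, 34->10, 38->11
Step 2: Rank sum for X: R1 = 1 + 2 + 3 + 4 + 5 + 6 + 8.5 = 29.5.
Step 3: U_X = R1 - n1(n1+1)/2 = 29.5 - 7*8/2 = 29.5 - 28 = 1.5.
       U_Y = n1*n2 - U_X = 28 - 1.5 = 26.5.
Step 4: Ties are present, so use the tie-corrected normal approximation (with continuity correction) for the p-value.
Step 5: p-value = 0.023029; compare to alpha = 0.05. reject H0.

U_X = 1.5, p = 0.023029, reject H0 at alpha = 0.05.


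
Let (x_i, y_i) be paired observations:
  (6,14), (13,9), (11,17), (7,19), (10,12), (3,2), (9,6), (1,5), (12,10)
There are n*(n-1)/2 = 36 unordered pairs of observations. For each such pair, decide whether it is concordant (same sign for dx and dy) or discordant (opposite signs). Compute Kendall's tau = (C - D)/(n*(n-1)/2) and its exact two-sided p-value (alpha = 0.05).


Step 1: Enumerate the 36 unordered pairs (i,j) with i<j and classify each by sign(x_j-x_i) * sign(y_j-y_i).
  (1,2):dx=+7,dy=-5->D; (1,3):dx=+5,dy=+3->C; (1,4):dx=+1,dy=+5->C; (1,5):dx=+4,dy=-2->D
  (1,6):dx=-3,dy=-12->C; (1,7):dx=+3,dy=-8->D; (1,8):dx=-5,dy=-9->C; (1,9):dx=+6,dy=-4->D
  (2,3):dx=-2,dy=+8->D; (2,4):dx=-6,dy=+10->D; (2,5):dx=-3,dy=+3->D; (2,6):dx=-10,dy=-7->C
  (2,7):dx=-4,dy=-3->C; (2,8):dx=-12,dy=-4->C; (2,9):dx=-1,dy=+1->D; (3,4):dx=-4,dy=+2->D
  (3,5):dx=-1,dy=-5->C; (3,6):dx=-8,dy=-15->C; (3,7):dx=-2,dy=-11->C; (3,8):dx=-10,dy=-12->C
  (3,9):dx=+1,dy=-7->D; (4,5):dx=+3,dy=-7->D; (4,6):dx=-4,dy=-17->C; (4,7):dx=+2,dy=-13->D
  (4,8):dx=-6,dy=-14->C; (4,9):dx=+5,dy=-9->D; (5,6):dx=-7,dy=-10->C; (5,7):dx=-1,dy=-6->C
  (5,8):dx=-9,dy=-7->C; (5,9):dx=+2,dy=-2->D; (6,7):dx=+6,dy=+4->C; (6,8):dx=-2,dy=+3->D
  (6,9):dx=+9,dy=+8->C; (7,8):dx=-8,dy=-1->C; (7,9):dx=+3,dy=+4->C; (8,9):dx=+11,dy=+5->C
Step 2: C = 21, D = 15, total pairs = 36.
Step 3: tau = (C - D)/(n(n-1)/2) = (21 - 15)/36 = 0.166667.
Step 4: Exact two-sided p-value (enumerate n! = 362880 permutations of y under H0): p = 0.612202.
Step 5: alpha = 0.05. fail to reject H0.

tau_b = 0.1667 (C=21, D=15), p = 0.612202, fail to reject H0.


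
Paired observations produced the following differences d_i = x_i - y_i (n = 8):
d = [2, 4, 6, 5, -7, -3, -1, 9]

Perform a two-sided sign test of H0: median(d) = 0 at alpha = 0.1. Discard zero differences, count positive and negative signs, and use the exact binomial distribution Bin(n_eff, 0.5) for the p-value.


Step 1: Discard zero differences. Original n = 8; n_eff = number of nonzero differences = 8.
Nonzero differences (with sign): +2, +4, +6, +5, -7, -3, -1, +9
Step 2: Count signs: positive = 5, negative = 3.
Step 3: Under H0: P(positive) = 0.5, so the number of positives S ~ Bin(8, 0.5).
Step 4: Two-sided exact p-value = sum of Bin(8,0.5) probabilities at or below the observed probability = 0.726562.
Step 5: alpha = 0.1. fail to reject H0.

n_eff = 8, pos = 5, neg = 3, p = 0.726562, fail to reject H0.


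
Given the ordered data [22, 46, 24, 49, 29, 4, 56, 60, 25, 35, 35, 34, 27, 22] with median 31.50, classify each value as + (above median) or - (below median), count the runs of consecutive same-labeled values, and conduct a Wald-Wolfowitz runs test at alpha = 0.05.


Step 1: Compute median = 31.50; label A = above, B = below.
Labels in order: BABABBAABAAABB  (n_A = 7, n_B = 7)
Step 2: Count runs R = 9.
Step 3: Under H0 (random ordering), E[R] = 2*n_A*n_B/(n_A+n_B) + 1 = 2*7*7/14 + 1 = 8.0000.
        Var[R] = 2*n_A*n_B*(2*n_A*n_B - n_A - n_B) / ((n_A+n_B)^2 * (n_A+n_B-1)) = 8232/2548 = 3.2308.
        SD[R] = 1.7974.
Step 4: Continuity-corrected z = (R - 0.5 - E[R]) / SD[R] = (9 - 0.5 - 8.0000) / 1.7974 = 0.2782.
Step 5: Two-sided p-value via normal approximation = 2*(1 - Phi(|z|)) = 0.780879.
Step 6: alpha = 0.05. fail to reject H0.

R = 9, z = 0.2782, p = 0.780879, fail to reject H0.


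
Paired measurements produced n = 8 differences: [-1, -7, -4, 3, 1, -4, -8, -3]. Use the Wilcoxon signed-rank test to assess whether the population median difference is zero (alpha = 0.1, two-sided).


Step 1: Drop any zero differences (none here) and take |d_i|.
|d| = [1, 7, 4, 3, 1, 4, 8, 3]
Step 2: Midrank |d_i| (ties get averaged ranks).
ranks: |1|->1.5, |7|->7, |4|->5.5, |3|->3.5, |1|->1.5, |4|->5.5, |8|->8, |3|->3.5
Step 3: Attach original signs; sum ranks with positive sign and with negative sign.
W+ = 3.5 + 1.5 = 5
W- = 1.5 + 7 + 5.5 + 5.5 + 8 + 3.5 = 31
(Check: W+ + W- = 36 should equal n(n+1)/2 = 36.)
Step 4: Test statistic W = min(W+, W-) = 5.
Step 5: Ties in |d|, so use the tie-corrected normal approximation.
        E[W] = n(n+1)/4 = 8*9/4 = 18.
        Tie groups: |d|=1 (t=2), |d|=3 (t=2), |d|=4 (t=2); sum(t^3 - t) = 18.
        Var[W] = n(n+1)(2n+1)/24 - sum(t^3-t)/48 = 1224/24 - 18/48 = 50.625.
        z = (W - E[W]) / sqrt(Var[W]) = (5 - 18) / 7.1151 = -1.8271.
        Two-sided p = 2*Phi(z) = 0.067686.
Step 6: alpha = 0.1. reject H0.

W+ = 5, W- = 31, W = min = 5, p = 0.067686, reject H0.


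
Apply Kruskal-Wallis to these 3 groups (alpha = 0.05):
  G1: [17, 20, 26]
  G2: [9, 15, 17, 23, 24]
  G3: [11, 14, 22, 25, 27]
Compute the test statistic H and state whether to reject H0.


Step 1: Combine all N = 13 observations and assign midranks.
sorted (value, group, rank): (9,G2,1), (11,G3,2), (14,G3,3), (15,G2,4), (17,G1,5.5), (17,G2,5.5), (20,G1,7), (22,G3,8), (23,G2,9), (24,G2,10), (25,G3,11), (26,G1,12), (27,G3,13)
Step 2: Sum ranks within each group.
R_1 = 24.5 (n_1 = 3)
R_2 = 29.5 (n_2 = 5)
R_3 = 37 (n_3 = 5)
Step 3: H = 12/(N(N+1)) * sum(R_i^2/n_i) - 3(N+1)
     = 12/(13*14) * (24.5^2/3 + 29.5^2/5 + 37^2/5) - 3*14
     = 0.065934 * 647.933 - 42
     = 0.720879.
Step 4: Ties present; correction factor C = 1 - 6/(13^3 - 13) = 0.997253. Corrected H = 0.720879 / 0.997253 = 0.722865.
Step 5: Under H0, H ~ chi^2(2); p-value = 0.696678.
Step 6: alpha = 0.05. fail to reject H0.

H = 0.7229, df = 2, p = 0.696678, fail to reject H0.


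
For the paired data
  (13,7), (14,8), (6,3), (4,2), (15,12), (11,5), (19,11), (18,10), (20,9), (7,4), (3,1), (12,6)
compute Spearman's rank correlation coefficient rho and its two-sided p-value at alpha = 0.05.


Step 1: Rank x and y separately (midranks; no ties here).
rank(x): 13->7, 14->8, 6->3, 4->2, 15->9, 11->5, 19->11, 18->10, 20->12, 7->4, 3->1, 12->6
rank(y): 7->7, 8->8, 3->3, 2->2, 12->12, 5->5, 11->11, 10->10, 9->9, 4->4, 1->1, 6->6
Step 2: d_i = R_x(i) - R_y(i); compute d_i^2.
  (7-7)^2=0, (8-8)^2=0, (3-3)^2=0, (2-2)^2=0, (9-12)^2=9, (5-5)^2=0, (11-11)^2=0, (10-10)^2=0, (12-9)^2=9, (4-4)^2=0, (1-1)^2=0, (6-6)^2=0
sum(d^2) = 18.
Step 3: rho = 1 - 6*18 / (12*(12^2 - 1)) = 1 - 108/1716 = 0.937063.
Step 4: Under H0, t = rho * sqrt((n-2)/(1-rho^2)) = 8.4868 ~ t(10).
Step 5: Two-sided p-value from the t-distribution with 10 df = 0.000007.
Step 6: alpha = 0.05. reject H0.

rho = 0.9371, p = 0.000007, reject H0 at alpha = 0.05.


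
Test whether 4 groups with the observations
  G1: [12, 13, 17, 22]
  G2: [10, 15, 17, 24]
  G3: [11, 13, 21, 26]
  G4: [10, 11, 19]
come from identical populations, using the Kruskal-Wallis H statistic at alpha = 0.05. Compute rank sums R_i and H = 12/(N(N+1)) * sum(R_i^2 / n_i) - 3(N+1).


Step 1: Combine all N = 15 observations and assign midranks.
sorted (value, group, rank): (10,G2,1.5), (10,G4,1.5), (11,G3,3.5), (11,G4,3.5), (12,G1,5), (13,G1,6.5), (13,G3,6.5), (15,G2,8), (17,G1,9.5), (17,G2,9.5), (19,G4,11), (21,G3,12), (22,G1,13), (24,G2,14), (26,G3,15)
Step 2: Sum ranks within each group.
R_1 = 34 (n_1 = 4)
R_2 = 33 (n_2 = 4)
R_3 = 37 (n_3 = 4)
R_4 = 16 (n_4 = 3)
Step 3: H = 12/(N(N+1)) * sum(R_i^2/n_i) - 3(N+1)
     = 12/(15*16) * (34^2/4 + 33^2/4 + 37^2/4 + 16^2/3) - 3*16
     = 0.050000 * 988.833 - 48
     = 1.441667.
Step 4: Ties present; correction factor C = 1 - 24/(15^3 - 15) = 0.992857. Corrected H = 1.441667 / 0.992857 = 1.452038.
Step 5: Under H0, H ~ chi^2(3); p-value = 0.693383.
Step 6: alpha = 0.05. fail to reject H0.

H = 1.4520, df = 3, p = 0.693383, fail to reject H0.


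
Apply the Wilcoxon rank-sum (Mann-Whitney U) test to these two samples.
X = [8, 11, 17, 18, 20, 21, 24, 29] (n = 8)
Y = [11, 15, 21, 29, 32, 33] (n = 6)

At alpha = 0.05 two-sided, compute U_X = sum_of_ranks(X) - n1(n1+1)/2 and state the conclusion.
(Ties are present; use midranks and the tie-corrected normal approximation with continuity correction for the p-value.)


Step 1: Combine and sort all 14 observations; assign midranks.
sorted (value, group): (8,X), (11,X), (11,Y), (15,Y), (17,X), (18,X), (20,X), (21,X), (21,Y), (24,X), (29,X), (29,Y), (32,Y), (33,Y)
ranks: 8->1, 11->2.5, 11->2.5, 15->4, 17->5, 18->6, 20->7, 21->8.5, 21->8.5, 24->10, 29->11.5, 29->11.5, 32->13, 33->14
Step 2: Rank sum for X: R1 = 1 + 2.5 + 5 + 6 + 7 + 8.5 + 10 + 11.5 = 51.5.
Step 3: U_X = R1 - n1(n1+1)/2 = 51.5 - 8*9/2 = 51.5 - 36 = 15.5.
       U_Y = n1*n2 - U_X = 48 - 15.5 = 32.5.
Step 4: Ties are present, so use the tie-corrected normal approximation (with continuity correction) for the p-value.
Step 5: p-value = 0.300101; compare to alpha = 0.05. fail to reject H0.

U_X = 15.5, p = 0.300101, fail to reject H0 at alpha = 0.05.


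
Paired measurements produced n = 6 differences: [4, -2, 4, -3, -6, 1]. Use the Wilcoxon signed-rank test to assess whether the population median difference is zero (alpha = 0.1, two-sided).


Step 1: Drop any zero differences (none here) and take |d_i|.
|d| = [4, 2, 4, 3, 6, 1]
Step 2: Midrank |d_i| (ties get averaged ranks).
ranks: |4|->4.5, |2|->2, |4|->4.5, |3|->3, |6|->6, |1|->1
Step 3: Attach original signs; sum ranks with positive sign and with negative sign.
W+ = 4.5 + 4.5 + 1 = 10
W- = 2 + 3 + 6 = 11
(Check: W+ + W- = 21 should equal n(n+1)/2 = 21.)
Step 4: Test statistic W = min(W+, W-) = 10.
Step 5: Ties in |d|, so use the tie-corrected normal approximation.
        E[W] = n(n+1)/4 = 6*7/4 = 10.5.
        Tie groups: |d|=4 (t=2); sum(t^3 - t) = 6.
        Var[W] = n(n+1)(2n+1)/24 - sum(t^3-t)/48 = 546/24 - 6/48 = 22.625.
        z = (W - E[W]) / sqrt(Var[W]) = (10 - 10.5) / 4.7566 = -0.1051.
        Two-sided p = 2*Phi(z) = 0.916282.
Step 6: alpha = 0.1. fail to reject H0.

W+ = 10, W- = 11, W = min = 10, p = 0.916282, fail to reject H0.


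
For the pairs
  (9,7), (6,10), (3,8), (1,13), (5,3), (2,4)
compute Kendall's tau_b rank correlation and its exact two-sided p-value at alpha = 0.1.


Step 1: Enumerate the 15 unordered pairs (i,j) with i<j and classify each by sign(x_j-x_i) * sign(y_j-y_i).
  (1,2):dx=-3,dy=+3->D; (1,3):dx=-6,dy=+1->D; (1,4):dx=-8,dy=+6->D; (1,5):dx=-4,dy=-4->C
  (1,6):dx=-7,dy=-3->C; (2,3):dx=-3,dy=-2->C; (2,4):dx=-5,dy=+3->D; (2,5):dx=-1,dy=-7->C
  (2,6):dx=-4,dy=-6->C; (3,4):dx=-2,dy=+5->D; (3,5):dx=+2,dy=-5->D; (3,6):dx=-1,dy=-4->C
  (4,5):dx=+4,dy=-10->D; (4,6):dx=+1,dy=-9->D; (5,6):dx=-3,dy=+1->D
Step 2: C = 6, D = 9, total pairs = 15.
Step 3: tau = (C - D)/(n(n-1)/2) = (6 - 9)/15 = -0.200000.
Step 4: Exact two-sided p-value (enumerate n! = 720 permutations of y under H0): p = 0.719444.
Step 5: alpha = 0.1. fail to reject H0.

tau_b = -0.2000 (C=6, D=9), p = 0.719444, fail to reject H0.


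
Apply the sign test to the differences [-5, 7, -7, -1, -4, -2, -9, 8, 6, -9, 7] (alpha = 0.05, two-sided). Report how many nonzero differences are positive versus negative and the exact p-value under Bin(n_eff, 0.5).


Step 1: Discard zero differences. Original n = 11; n_eff = number of nonzero differences = 11.
Nonzero differences (with sign): -5, +7, -7, -1, -4, -2, -9, +8, +6, -9, +7
Step 2: Count signs: positive = 4, negative = 7.
Step 3: Under H0: P(positive) = 0.5, so the number of positives S ~ Bin(11, 0.5).
Step 4: Two-sided exact p-value = sum of Bin(11,0.5) probabilities at or below the observed probability = 0.548828.
Step 5: alpha = 0.05. fail to reject H0.

n_eff = 11, pos = 4, neg = 7, p = 0.548828, fail to reject H0.


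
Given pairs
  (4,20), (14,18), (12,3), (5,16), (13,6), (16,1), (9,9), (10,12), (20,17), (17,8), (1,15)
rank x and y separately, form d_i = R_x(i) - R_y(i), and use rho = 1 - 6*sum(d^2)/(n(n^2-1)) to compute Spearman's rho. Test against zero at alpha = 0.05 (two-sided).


Step 1: Rank x and y separately (midranks; no ties here).
rank(x): 4->2, 14->8, 12->6, 5->3, 13->7, 16->9, 9->4, 10->5, 20->11, 17->10, 1->1
rank(y): 20->11, 18->10, 3->2, 16->8, 6->3, 1->1, 9->5, 12->6, 17->9, 8->4, 15->7
Step 2: d_i = R_x(i) - R_y(i); compute d_i^2.
  (2-11)^2=81, (8-10)^2=4, (6-2)^2=16, (3-8)^2=25, (7-3)^2=16, (9-1)^2=64, (4-5)^2=1, (5-6)^2=1, (11-9)^2=4, (10-4)^2=36, (1-7)^2=36
sum(d^2) = 284.
Step 3: rho = 1 - 6*284 / (11*(11^2 - 1)) = 1 - 1704/1320 = -0.290909.
Step 4: Under H0, t = rho * sqrt((n-2)/(1-rho^2)) = -0.9122 ~ t(9).
Step 5: Two-sided p-value from the t-distribution with 9 df = 0.385457.
Step 6: alpha = 0.05. fail to reject H0.

rho = -0.2909, p = 0.385457, fail to reject H0 at alpha = 0.05.


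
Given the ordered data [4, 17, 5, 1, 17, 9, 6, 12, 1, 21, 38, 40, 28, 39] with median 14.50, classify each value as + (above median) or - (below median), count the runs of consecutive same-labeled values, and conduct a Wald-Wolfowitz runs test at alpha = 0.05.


Step 1: Compute median = 14.50; label A = above, B = below.
Labels in order: BABBABBBBAAAAA  (n_A = 7, n_B = 7)
Step 2: Count runs R = 6.
Step 3: Under H0 (random ordering), E[R] = 2*n_A*n_B/(n_A+n_B) + 1 = 2*7*7/14 + 1 = 8.0000.
        Var[R] = 2*n_A*n_B*(2*n_A*n_B - n_A - n_B) / ((n_A+n_B)^2 * (n_A+n_B-1)) = 8232/2548 = 3.2308.
        SD[R] = 1.7974.
Step 4: Continuity-corrected z = (R + 0.5 - E[R]) / SD[R] = (6 + 0.5 - 8.0000) / 1.7974 = -0.8345.
Step 5: Two-sided p-value via normal approximation = 2*(1 - Phi(|z|)) = 0.403986.
Step 6: alpha = 0.05. fail to reject H0.

R = 6, z = -0.8345, p = 0.403986, fail to reject H0.


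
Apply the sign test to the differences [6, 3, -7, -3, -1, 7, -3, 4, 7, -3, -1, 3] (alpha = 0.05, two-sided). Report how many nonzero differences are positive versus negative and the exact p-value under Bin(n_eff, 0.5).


Step 1: Discard zero differences. Original n = 12; n_eff = number of nonzero differences = 12.
Nonzero differences (with sign): +6, +3, -7, -3, -1, +7, -3, +4, +7, -3, -1, +3
Step 2: Count signs: positive = 6, negative = 6.
Step 3: Under H0: P(positive) = 0.5, so the number of positives S ~ Bin(12, 0.5).
Step 4: Two-sided exact p-value = sum of Bin(12,0.5) probabilities at or below the observed probability = 1.000000.
Step 5: alpha = 0.05. fail to reject H0.

n_eff = 12, pos = 6, neg = 6, p = 1.000000, fail to reject H0.


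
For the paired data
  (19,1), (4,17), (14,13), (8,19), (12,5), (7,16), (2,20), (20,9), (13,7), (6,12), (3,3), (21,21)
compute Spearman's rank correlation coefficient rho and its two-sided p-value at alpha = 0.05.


Step 1: Rank x and y separately (midranks; no ties here).
rank(x): 19->10, 4->3, 14->9, 8->6, 12->7, 7->5, 2->1, 20->11, 13->8, 6->4, 3->2, 21->12
rank(y): 1->1, 17->9, 13->7, 19->10, 5->3, 16->8, 20->11, 9->5, 7->4, 12->6, 3->2, 21->12
Step 2: d_i = R_x(i) - R_y(i); compute d_i^2.
  (10-1)^2=81, (3-9)^2=36, (9-7)^2=4, (6-10)^2=16, (7-3)^2=16, (5-8)^2=9, (1-11)^2=100, (11-5)^2=36, (8-4)^2=16, (4-6)^2=4, (2-2)^2=0, (12-12)^2=0
sum(d^2) = 318.
Step 3: rho = 1 - 6*318 / (12*(12^2 - 1)) = 1 - 1908/1716 = -0.111888.
Step 4: Under H0, t = rho * sqrt((n-2)/(1-rho^2)) = -0.3561 ~ t(10).
Step 5: Two-sided p-value from the t-distribution with 10 df = 0.729195.
Step 6: alpha = 0.05. fail to reject H0.

rho = -0.1119, p = 0.729195, fail to reject H0 at alpha = 0.05.


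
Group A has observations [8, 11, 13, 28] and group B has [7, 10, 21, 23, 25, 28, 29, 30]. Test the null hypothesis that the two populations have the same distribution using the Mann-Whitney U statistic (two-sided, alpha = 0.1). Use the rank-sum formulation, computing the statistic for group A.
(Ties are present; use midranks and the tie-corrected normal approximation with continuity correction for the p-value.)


Step 1: Combine and sort all 12 observations; assign midranks.
sorted (value, group): (7,Y), (8,X), (10,Y), (11,X), (13,X), (21,Y), (23,Y), (25,Y), (28,X), (28,Y), (29,Y), (30,Y)
ranks: 7->1, 8->2, 10->3, 11->4, 13->5, 21->6, 23->7, 25->8, 28->9.5, 28->9.5, 29->11, 30->12
Step 2: Rank sum for X: R1 = 2 + 4 + 5 + 9.5 = 20.5.
Step 3: U_X = R1 - n1(n1+1)/2 = 20.5 - 4*5/2 = 20.5 - 10 = 10.5.
       U_Y = n1*n2 - U_X = 32 - 10.5 = 21.5.
Step 4: Ties are present, so use the tie-corrected normal approximation (with continuity correction) for the p-value.
Step 5: p-value = 0.394938; compare to alpha = 0.1. fail to reject H0.

U_X = 10.5, p = 0.394938, fail to reject H0 at alpha = 0.1.


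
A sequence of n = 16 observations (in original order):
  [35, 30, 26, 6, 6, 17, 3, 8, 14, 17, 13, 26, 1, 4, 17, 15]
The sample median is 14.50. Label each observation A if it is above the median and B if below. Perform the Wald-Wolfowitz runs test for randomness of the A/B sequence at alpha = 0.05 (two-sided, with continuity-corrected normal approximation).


Step 1: Compute median = 14.50; label A = above, B = below.
Labels in order: AAABBABBBABABBAA  (n_A = 8, n_B = 8)
Step 2: Count runs R = 9.
Step 3: Under H0 (random ordering), E[R] = 2*n_A*n_B/(n_A+n_B) + 1 = 2*8*8/16 + 1 = 9.0000.
        Var[R] = 2*n_A*n_B*(2*n_A*n_B - n_A - n_B) / ((n_A+n_B)^2 * (n_A+n_B-1)) = 14336/3840 = 3.7333.
        SD[R] = 1.9322.
Step 4: R = E[R], so z = 0 with no continuity correction.
Step 5: Two-sided p-value via normal approximation = 2*(1 - Phi(|z|)) = 1.000000.
Step 6: alpha = 0.05. fail to reject H0.

R = 9, z = 0.0000, p = 1.000000, fail to reject H0.


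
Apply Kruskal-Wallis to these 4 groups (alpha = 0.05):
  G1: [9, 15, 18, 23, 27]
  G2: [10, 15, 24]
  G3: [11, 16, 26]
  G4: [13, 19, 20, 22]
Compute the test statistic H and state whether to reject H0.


Step 1: Combine all N = 15 observations and assign midranks.
sorted (value, group, rank): (9,G1,1), (10,G2,2), (11,G3,3), (13,G4,4), (15,G1,5.5), (15,G2,5.5), (16,G3,7), (18,G1,8), (19,G4,9), (20,G4,10), (22,G4,11), (23,G1,12), (24,G2,13), (26,G3,14), (27,G1,15)
Step 2: Sum ranks within each group.
R_1 = 41.5 (n_1 = 5)
R_2 = 20.5 (n_2 = 3)
R_3 = 24 (n_3 = 3)
R_4 = 34 (n_4 = 4)
Step 3: H = 12/(N(N+1)) * sum(R_i^2/n_i) - 3(N+1)
     = 12/(15*16) * (41.5^2/5 + 20.5^2/3 + 24^2/3 + 34^2/4) - 3*16
     = 0.050000 * 965.533 - 48
     = 0.276667.
Step 4: Ties present; correction factor C = 1 - 6/(15^3 - 15) = 0.998214. Corrected H = 0.276667 / 0.998214 = 0.277162.
Step 5: Under H0, H ~ chi^2(3); p-value = 0.964265.
Step 6: alpha = 0.05. fail to reject H0.

H = 0.2772, df = 3, p = 0.964265, fail to reject H0.


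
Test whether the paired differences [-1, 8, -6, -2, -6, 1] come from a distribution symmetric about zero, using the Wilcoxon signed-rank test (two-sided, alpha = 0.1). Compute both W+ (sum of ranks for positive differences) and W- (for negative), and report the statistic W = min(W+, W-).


Step 1: Drop any zero differences (none here) and take |d_i|.
|d| = [1, 8, 6, 2, 6, 1]
Step 2: Midrank |d_i| (ties get averaged ranks).
ranks: |1|->1.5, |8|->6, |6|->4.5, |2|->3, |6|->4.5, |1|->1.5
Step 3: Attach original signs; sum ranks with positive sign and with negative sign.
W+ = 6 + 1.5 = 7.5
W- = 1.5 + 4.5 + 3 + 4.5 = 13.5
(Check: W+ + W- = 21 should equal n(n+1)/2 = 21.)
Step 4: Test statistic W = min(W+, W-) = 7.5.
Step 5: Ties in |d|, so use the tie-corrected normal approximation.
        E[W] = n(n+1)/4 = 6*7/4 = 10.5.
        Tie groups: |d|=1 (t=2), |d|=6 (t=2); sum(t^3 - t) = 12.
        Var[W] = n(n+1)(2n+1)/24 - sum(t^3-t)/48 = 546/24 - 12/48 = 22.5.
        z = (W - E[W]) / sqrt(Var[W]) = (7.5 - 10.5) / 4.7434 = -0.6325.
        Two-sided p = 2*Phi(z) = 0.527089.
Step 6: alpha = 0.1. fail to reject H0.

W+ = 7.5, W- = 13.5, W = min = 7.5, p = 0.527089, fail to reject H0.


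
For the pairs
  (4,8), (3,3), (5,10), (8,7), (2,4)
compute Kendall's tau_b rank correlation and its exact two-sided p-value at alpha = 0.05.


Step 1: Enumerate the 10 unordered pairs (i,j) with i<j and classify each by sign(x_j-x_i) * sign(y_j-y_i).
  (1,2):dx=-1,dy=-5->C; (1,3):dx=+1,dy=+2->C; (1,4):dx=+4,dy=-1->D; (1,5):dx=-2,dy=-4->C
  (2,3):dx=+2,dy=+7->C; (2,4):dx=+5,dy=+4->C; (2,5):dx=-1,dy=+1->D; (3,4):dx=+3,dy=-3->D
  (3,5):dx=-3,dy=-6->C; (4,5):dx=-6,dy=-3->C
Step 2: C = 7, D = 3, total pairs = 10.
Step 3: tau = (C - D)/(n(n-1)/2) = (7 - 3)/10 = 0.400000.
Step 4: Exact two-sided p-value (enumerate n! = 120 permutations of y under H0): p = 0.483333.
Step 5: alpha = 0.05. fail to reject H0.

tau_b = 0.4000 (C=7, D=3), p = 0.483333, fail to reject H0.


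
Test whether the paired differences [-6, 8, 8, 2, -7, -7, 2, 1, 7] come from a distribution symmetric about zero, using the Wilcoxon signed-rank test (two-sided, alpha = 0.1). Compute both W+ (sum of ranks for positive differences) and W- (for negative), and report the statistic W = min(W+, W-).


Step 1: Drop any zero differences (none here) and take |d_i|.
|d| = [6, 8, 8, 2, 7, 7, 2, 1, 7]
Step 2: Midrank |d_i| (ties get averaged ranks).
ranks: |6|->4, |8|->8.5, |8|->8.5, |2|->2.5, |7|->6, |7|->6, |2|->2.5, |1|->1, |7|->6
Step 3: Attach original signs; sum ranks with positive sign and with negative sign.
W+ = 8.5 + 8.5 + 2.5 + 2.5 + 1 + 6 = 29
W- = 4 + 6 + 6 = 16
(Check: W+ + W- = 45 should equal n(n+1)/2 = 45.)
Step 4: Test statistic W = min(W+, W-) = 16.
Step 5: Ties in |d|, so use the tie-corrected normal approximation.
        E[W] = n(n+1)/4 = 9*10/4 = 22.5.
        Tie groups: |d|=2 (t=2), |d|=7 (t=3), |d|=8 (t=2); sum(t^3 - t) = 36.
        Var[W] = n(n+1)(2n+1)/24 - sum(t^3-t)/48 = 1710/24 - 36/48 = 70.5.
        z = (W - E[W]) / sqrt(Var[W]) = (16 - 22.5) / 8.3964 = -0.7741.
        Two-sided p = 2*Phi(z) = 0.438849.
Step 6: alpha = 0.1. fail to reject H0.

W+ = 29, W- = 16, W = min = 16, p = 0.438849, fail to reject H0.


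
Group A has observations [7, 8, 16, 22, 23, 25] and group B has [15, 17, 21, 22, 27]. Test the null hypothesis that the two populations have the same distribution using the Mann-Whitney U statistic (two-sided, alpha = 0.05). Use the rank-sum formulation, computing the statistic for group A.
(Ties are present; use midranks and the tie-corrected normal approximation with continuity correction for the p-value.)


Step 1: Combine and sort all 11 observations; assign midranks.
sorted (value, group): (7,X), (8,X), (15,Y), (16,X), (17,Y), (21,Y), (22,X), (22,Y), (23,X), (25,X), (27,Y)
ranks: 7->1, 8->2, 15->3, 16->4, 17->5, 21->6, 22->7.5, 22->7.5, 23->9, 25->10, 27->11
Step 2: Rank sum for X: R1 = 1 + 2 + 4 + 7.5 + 9 + 10 = 33.5.
Step 3: U_X = R1 - n1(n1+1)/2 = 33.5 - 6*7/2 = 33.5 - 21 = 12.5.
       U_Y = n1*n2 - U_X = 30 - 12.5 = 17.5.
Step 4: Ties are present, so use the tie-corrected normal approximation (with continuity correction) for the p-value.
Step 5: p-value = 0.714379; compare to alpha = 0.05. fail to reject H0.

U_X = 12.5, p = 0.714379, fail to reject H0 at alpha = 0.05.


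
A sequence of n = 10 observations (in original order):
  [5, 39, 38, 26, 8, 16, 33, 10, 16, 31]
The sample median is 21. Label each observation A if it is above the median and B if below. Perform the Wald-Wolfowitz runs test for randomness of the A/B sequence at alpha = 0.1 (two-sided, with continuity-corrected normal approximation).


Step 1: Compute median = 21; label A = above, B = below.
Labels in order: BAAABBABBA  (n_A = 5, n_B = 5)
Step 2: Count runs R = 6.
Step 3: Under H0 (random ordering), E[R] = 2*n_A*n_B/(n_A+n_B) + 1 = 2*5*5/10 + 1 = 6.0000.
        Var[R] = 2*n_A*n_B*(2*n_A*n_B - n_A - n_B) / ((n_A+n_B)^2 * (n_A+n_B-1)) = 2000/900 = 2.2222.
        SD[R] = 1.4907.
Step 4: R = E[R], so z = 0 with no continuity correction.
Step 5: Two-sided p-value via normal approximation = 2*(1 - Phi(|z|)) = 1.000000.
Step 6: alpha = 0.1. fail to reject H0.

R = 6, z = 0.0000, p = 1.000000, fail to reject H0.


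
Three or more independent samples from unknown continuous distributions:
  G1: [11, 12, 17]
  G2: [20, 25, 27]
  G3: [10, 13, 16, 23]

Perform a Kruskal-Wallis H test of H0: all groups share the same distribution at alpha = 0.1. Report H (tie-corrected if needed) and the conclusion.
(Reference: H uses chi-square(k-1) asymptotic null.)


Step 1: Combine all N = 10 observations and assign midranks.
sorted (value, group, rank): (10,G3,1), (11,G1,2), (12,G1,3), (13,G3,4), (16,G3,5), (17,G1,6), (20,G2,7), (23,G3,8), (25,G2,9), (27,G2,10)
Step 2: Sum ranks within each group.
R_1 = 11 (n_1 = 3)
R_2 = 26 (n_2 = 3)
R_3 = 18 (n_3 = 4)
Step 3: H = 12/(N(N+1)) * sum(R_i^2/n_i) - 3(N+1)
     = 12/(10*11) * (11^2/3 + 26^2/3 + 18^2/4) - 3*11
     = 0.109091 * 346.667 - 33
     = 4.818182.
Step 4: No ties, so H is used without correction.
Step 5: Under H0, H ~ chi^2(2); p-value = 0.089897.
Step 6: alpha = 0.1. reject H0.

H = 4.8182, df = 2, p = 0.089897, reject H0.


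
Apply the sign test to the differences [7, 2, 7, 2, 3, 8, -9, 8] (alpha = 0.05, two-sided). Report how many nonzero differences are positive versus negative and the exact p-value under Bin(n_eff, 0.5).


Step 1: Discard zero differences. Original n = 8; n_eff = number of nonzero differences = 8.
Nonzero differences (with sign): +7, +2, +7, +2, +3, +8, -9, +8
Step 2: Count signs: positive = 7, negative = 1.
Step 3: Under H0: P(positive) = 0.5, so the number of positives S ~ Bin(8, 0.5).
Step 4: Two-sided exact p-value = sum of Bin(8,0.5) probabilities at or below the observed probability = 0.070312.
Step 5: alpha = 0.05. fail to reject H0.

n_eff = 8, pos = 7, neg = 1, p = 0.070312, fail to reject H0.


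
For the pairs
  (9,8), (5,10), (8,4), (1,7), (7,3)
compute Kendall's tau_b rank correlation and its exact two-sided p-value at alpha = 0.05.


Step 1: Enumerate the 10 unordered pairs (i,j) with i<j and classify each by sign(x_j-x_i) * sign(y_j-y_i).
  (1,2):dx=-4,dy=+2->D; (1,3):dx=-1,dy=-4->C; (1,4):dx=-8,dy=-1->C; (1,5):dx=-2,dy=-5->C
  (2,3):dx=+3,dy=-6->D; (2,4):dx=-4,dy=-3->C; (2,5):dx=+2,dy=-7->D; (3,4):dx=-7,dy=+3->D
  (3,5):dx=-1,dy=-1->C; (4,5):dx=+6,dy=-4->D
Step 2: C = 5, D = 5, total pairs = 10.
Step 3: tau = (C - D)/(n(n-1)/2) = (5 - 5)/10 = 0.000000.
Step 4: Exact two-sided p-value (enumerate n! = 120 permutations of y under H0): p = 1.000000.
Step 5: alpha = 0.05. fail to reject H0.

tau_b = 0.0000 (C=5, D=5), p = 1.000000, fail to reject H0.


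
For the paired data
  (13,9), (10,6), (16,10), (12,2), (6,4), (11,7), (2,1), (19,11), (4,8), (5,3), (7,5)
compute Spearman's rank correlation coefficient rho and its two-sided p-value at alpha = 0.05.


Step 1: Rank x and y separately (midranks; no ties here).
rank(x): 13->9, 10->6, 16->10, 12->8, 6->4, 11->7, 2->1, 19->11, 4->2, 5->3, 7->5
rank(y): 9->9, 6->6, 10->10, 2->2, 4->4, 7->7, 1->1, 11->11, 8->8, 3->3, 5->5
Step 2: d_i = R_x(i) - R_y(i); compute d_i^2.
  (9-9)^2=0, (6-6)^2=0, (10-10)^2=0, (8-2)^2=36, (4-4)^2=0, (7-7)^2=0, (1-1)^2=0, (11-11)^2=0, (2-8)^2=36, (3-3)^2=0, (5-5)^2=0
sum(d^2) = 72.
Step 3: rho = 1 - 6*72 / (11*(11^2 - 1)) = 1 - 432/1320 = 0.672727.
Step 4: Under H0, t = rho * sqrt((n-2)/(1-rho^2)) = 2.7277 ~ t(9).
Step 5: Two-sided p-value from the t-distribution with 9 df = 0.023313.
Step 6: alpha = 0.05. reject H0.

rho = 0.6727, p = 0.023313, reject H0 at alpha = 0.05.


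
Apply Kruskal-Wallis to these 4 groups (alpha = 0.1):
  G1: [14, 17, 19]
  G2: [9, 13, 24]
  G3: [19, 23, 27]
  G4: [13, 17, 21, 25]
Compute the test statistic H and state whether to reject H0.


Step 1: Combine all N = 13 observations and assign midranks.
sorted (value, group, rank): (9,G2,1), (13,G2,2.5), (13,G4,2.5), (14,G1,4), (17,G1,5.5), (17,G4,5.5), (19,G1,7.5), (19,G3,7.5), (21,G4,9), (23,G3,10), (24,G2,11), (25,G4,12), (27,G3,13)
Step 2: Sum ranks within each group.
R_1 = 17 (n_1 = 3)
R_2 = 14.5 (n_2 = 3)
R_3 = 30.5 (n_3 = 3)
R_4 = 29 (n_4 = 4)
Step 3: H = 12/(N(N+1)) * sum(R_i^2/n_i) - 3(N+1)
     = 12/(13*14) * (17^2/3 + 14.5^2/3 + 30.5^2/3 + 29^2/4) - 3*14
     = 0.065934 * 686.75 - 42
     = 3.280220.
Step 4: Ties present; correction factor C = 1 - 18/(13^3 - 13) = 0.991758. Corrected H = 3.280220 / 0.991758 = 3.307479.
Step 5: Under H0, H ~ chi^2(3); p-value = 0.346603.
Step 6: alpha = 0.1. fail to reject H0.

H = 3.3075, df = 3, p = 0.346603, fail to reject H0.


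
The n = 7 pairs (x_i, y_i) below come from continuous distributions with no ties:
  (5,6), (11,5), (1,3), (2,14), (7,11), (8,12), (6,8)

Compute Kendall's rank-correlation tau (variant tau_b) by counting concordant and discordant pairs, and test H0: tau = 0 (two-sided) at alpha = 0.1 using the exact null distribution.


Step 1: Enumerate the 21 unordered pairs (i,j) with i<j and classify each by sign(x_j-x_i) * sign(y_j-y_i).
  (1,2):dx=+6,dy=-1->D; (1,3):dx=-4,dy=-3->C; (1,4):dx=-3,dy=+8->D; (1,5):dx=+2,dy=+5->C
  (1,6):dx=+3,dy=+6->C; (1,7):dx=+1,dy=+2->C; (2,3):dx=-10,dy=-2->C; (2,4):dx=-9,dy=+9->D
  (2,5):dx=-4,dy=+6->D; (2,6):dx=-3,dy=+7->D; (2,7):dx=-5,dy=+3->D; (3,4):dx=+1,dy=+11->C
  (3,5):dx=+6,dy=+8->C; (3,6):dx=+7,dy=+9->C; (3,7):dx=+5,dy=+5->C; (4,5):dx=+5,dy=-3->D
  (4,6):dx=+6,dy=-2->D; (4,7):dx=+4,dy=-6->D; (5,6):dx=+1,dy=+1->C; (5,7):dx=-1,dy=-3->C
  (6,7):dx=-2,dy=-4->C
Step 2: C = 12, D = 9, total pairs = 21.
Step 3: tau = (C - D)/(n(n-1)/2) = (12 - 9)/21 = 0.142857.
Step 4: Exact two-sided p-value (enumerate n! = 5040 permutations of y under H0): p = 0.772619.
Step 5: alpha = 0.1. fail to reject H0.

tau_b = 0.1429 (C=12, D=9), p = 0.772619, fail to reject H0.


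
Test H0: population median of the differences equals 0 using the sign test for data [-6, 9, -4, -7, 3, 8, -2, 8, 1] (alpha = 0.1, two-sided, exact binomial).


Step 1: Discard zero differences. Original n = 9; n_eff = number of nonzero differences = 9.
Nonzero differences (with sign): -6, +9, -4, -7, +3, +8, -2, +8, +1
Step 2: Count signs: positive = 5, negative = 4.
Step 3: Under H0: P(positive) = 0.5, so the number of positives S ~ Bin(9, 0.5).
Step 4: Two-sided exact p-value = sum of Bin(9,0.5) probabilities at or below the observed probability = 1.000000.
Step 5: alpha = 0.1. fail to reject H0.

n_eff = 9, pos = 5, neg = 4, p = 1.000000, fail to reject H0.


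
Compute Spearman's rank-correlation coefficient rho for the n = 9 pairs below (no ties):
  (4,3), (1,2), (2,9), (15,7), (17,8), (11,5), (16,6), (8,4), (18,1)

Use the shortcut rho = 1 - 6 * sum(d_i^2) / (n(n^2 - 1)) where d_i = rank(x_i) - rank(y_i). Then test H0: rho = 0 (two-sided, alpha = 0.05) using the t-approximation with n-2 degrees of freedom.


Step 1: Rank x and y separately (midranks; no ties here).
rank(x): 4->3, 1->1, 2->2, 15->6, 17->8, 11->5, 16->7, 8->4, 18->9
rank(y): 3->3, 2->2, 9->9, 7->7, 8->8, 5->5, 6->6, 4->4, 1->1
Step 2: d_i = R_x(i) - R_y(i); compute d_i^2.
  (3-3)^2=0, (1-2)^2=1, (2-9)^2=49, (6-7)^2=1, (8-8)^2=0, (5-5)^2=0, (7-6)^2=1, (4-4)^2=0, (9-1)^2=64
sum(d^2) = 116.
Step 3: rho = 1 - 6*116 / (9*(9^2 - 1)) = 1 - 696/720 = 0.033333.
Step 4: Under H0, t = rho * sqrt((n-2)/(1-rho^2)) = 0.0882 ~ t(7).
Step 5: Two-sided p-value from the t-distribution with 7 df = 0.932157.
Step 6: alpha = 0.05. fail to reject H0.

rho = 0.0333, p = 0.932157, fail to reject H0 at alpha = 0.05.


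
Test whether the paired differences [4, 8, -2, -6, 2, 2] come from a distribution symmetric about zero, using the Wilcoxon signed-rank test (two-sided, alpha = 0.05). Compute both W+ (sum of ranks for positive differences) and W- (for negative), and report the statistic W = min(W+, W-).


Step 1: Drop any zero differences (none here) and take |d_i|.
|d| = [4, 8, 2, 6, 2, 2]
Step 2: Midrank |d_i| (ties get averaged ranks).
ranks: |4|->4, |8|->6, |2|->2, |6|->5, |2|->2, |2|->2
Step 3: Attach original signs; sum ranks with positive sign and with negative sign.
W+ = 4 + 6 + 2 + 2 = 14
W- = 2 + 5 = 7
(Check: W+ + W- = 21 should equal n(n+1)/2 = 21.)
Step 4: Test statistic W = min(W+, W-) = 7.
Step 5: Ties in |d|, so use the tie-corrected normal approximation.
        E[W] = n(n+1)/4 = 6*7/4 = 10.5.
        Tie groups: |d|=2 (t=3); sum(t^3 - t) = 24.
        Var[W] = n(n+1)(2n+1)/24 - sum(t^3-t)/48 = 546/24 - 24/48 = 22.25.
        z = (W - E[W]) / sqrt(Var[W]) = (7 - 10.5) / 4.7170 = -0.7420.
        Two-sided p = 2*Phi(z) = 0.458088.
Step 6: alpha = 0.05. fail to reject H0.

W+ = 14, W- = 7, W = min = 7, p = 0.458088, fail to reject H0.


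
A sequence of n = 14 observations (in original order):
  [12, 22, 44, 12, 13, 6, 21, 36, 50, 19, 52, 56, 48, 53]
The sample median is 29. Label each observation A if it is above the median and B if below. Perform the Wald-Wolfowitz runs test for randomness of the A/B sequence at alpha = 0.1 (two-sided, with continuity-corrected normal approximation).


Step 1: Compute median = 29; label A = above, B = below.
Labels in order: BBABBBBAABAAAA  (n_A = 7, n_B = 7)
Step 2: Count runs R = 6.
Step 3: Under H0 (random ordering), E[R] = 2*n_A*n_B/(n_A+n_B) + 1 = 2*7*7/14 + 1 = 8.0000.
        Var[R] = 2*n_A*n_B*(2*n_A*n_B - n_A - n_B) / ((n_A+n_B)^2 * (n_A+n_B-1)) = 8232/2548 = 3.2308.
        SD[R] = 1.7974.
Step 4: Continuity-corrected z = (R + 0.5 - E[R]) / SD[R] = (6 + 0.5 - 8.0000) / 1.7974 = -0.8345.
Step 5: Two-sided p-value via normal approximation = 2*(1 - Phi(|z|)) = 0.403986.
Step 6: alpha = 0.1. fail to reject H0.

R = 6, z = -0.8345, p = 0.403986, fail to reject H0.


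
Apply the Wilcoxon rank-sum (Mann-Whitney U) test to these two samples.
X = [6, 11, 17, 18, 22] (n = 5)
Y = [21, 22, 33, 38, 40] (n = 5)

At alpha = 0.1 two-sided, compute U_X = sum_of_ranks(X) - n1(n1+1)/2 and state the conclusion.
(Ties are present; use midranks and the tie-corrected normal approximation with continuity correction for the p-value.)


Step 1: Combine and sort all 10 observations; assign midranks.
sorted (value, group): (6,X), (11,X), (17,X), (18,X), (21,Y), (22,X), (22,Y), (33,Y), (38,Y), (40,Y)
ranks: 6->1, 11->2, 17->3, 18->4, 21->5, 22->6.5, 22->6.5, 33->8, 38->9, 40->10
Step 2: Rank sum for X: R1 = 1 + 2 + 3 + 4 + 6.5 = 16.5.
Step 3: U_X = R1 - n1(n1+1)/2 = 16.5 - 5*6/2 = 16.5 - 15 = 1.5.
       U_Y = n1*n2 - U_X = 25 - 1.5 = 23.5.
Step 4: Ties are present, so use the tie-corrected normal approximation (with continuity correction) for the p-value.
Step 5: p-value = 0.027803; compare to alpha = 0.1. reject H0.

U_X = 1.5, p = 0.027803, reject H0 at alpha = 0.1.


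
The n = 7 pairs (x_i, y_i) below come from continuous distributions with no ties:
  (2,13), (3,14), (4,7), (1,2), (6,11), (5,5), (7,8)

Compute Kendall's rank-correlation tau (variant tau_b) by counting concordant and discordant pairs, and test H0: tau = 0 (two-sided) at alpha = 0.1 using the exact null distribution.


Step 1: Enumerate the 21 unordered pairs (i,j) with i<j and classify each by sign(x_j-x_i) * sign(y_j-y_i).
  (1,2):dx=+1,dy=+1->C; (1,3):dx=+2,dy=-6->D; (1,4):dx=-1,dy=-11->C; (1,5):dx=+4,dy=-2->D
  (1,6):dx=+3,dy=-8->D; (1,7):dx=+5,dy=-5->D; (2,3):dx=+1,dy=-7->D; (2,4):dx=-2,dy=-12->C
  (2,5):dx=+3,dy=-3->D; (2,6):dx=+2,dy=-9->D; (2,7):dx=+4,dy=-6->D; (3,4):dx=-3,dy=-5->C
  (3,5):dx=+2,dy=+4->C; (3,6):dx=+1,dy=-2->D; (3,7):dx=+3,dy=+1->C; (4,5):dx=+5,dy=+9->C
  (4,6):dx=+4,dy=+3->C; (4,7):dx=+6,dy=+6->C; (5,6):dx=-1,dy=-6->C; (5,7):dx=+1,dy=-3->D
  (6,7):dx=+2,dy=+3->C
Step 2: C = 11, D = 10, total pairs = 21.
Step 3: tau = (C - D)/(n(n-1)/2) = (11 - 10)/21 = 0.047619.
Step 4: Exact two-sided p-value (enumerate n! = 5040 permutations of y under H0): p = 1.000000.
Step 5: alpha = 0.1. fail to reject H0.

tau_b = 0.0476 (C=11, D=10), p = 1.000000, fail to reject H0.
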